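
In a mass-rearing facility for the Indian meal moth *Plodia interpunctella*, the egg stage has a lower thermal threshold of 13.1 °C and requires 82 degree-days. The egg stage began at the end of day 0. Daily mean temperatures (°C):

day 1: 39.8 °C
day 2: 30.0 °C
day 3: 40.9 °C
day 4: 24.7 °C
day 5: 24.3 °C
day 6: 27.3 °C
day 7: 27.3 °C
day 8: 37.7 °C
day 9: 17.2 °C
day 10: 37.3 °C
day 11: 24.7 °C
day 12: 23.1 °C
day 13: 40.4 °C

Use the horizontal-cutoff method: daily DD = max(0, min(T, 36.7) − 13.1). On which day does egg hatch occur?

day 5

Daily DD above 13.1 °C (capped at 23.6): 23.6, 16.9, 23.6, 11.6, 11.2, 14.2, 14.2, 23.6, 4.1, 23.6, 11.6, 10.0, 23.6.
Cumulative: 23.6, 40.5, 64.1, 75.7, 86.9, 101.1, 115.3, 138.9, 143.0, 166.6, 178.2, 188.2, 211.8.
The total first reaches 82 DD on day 5.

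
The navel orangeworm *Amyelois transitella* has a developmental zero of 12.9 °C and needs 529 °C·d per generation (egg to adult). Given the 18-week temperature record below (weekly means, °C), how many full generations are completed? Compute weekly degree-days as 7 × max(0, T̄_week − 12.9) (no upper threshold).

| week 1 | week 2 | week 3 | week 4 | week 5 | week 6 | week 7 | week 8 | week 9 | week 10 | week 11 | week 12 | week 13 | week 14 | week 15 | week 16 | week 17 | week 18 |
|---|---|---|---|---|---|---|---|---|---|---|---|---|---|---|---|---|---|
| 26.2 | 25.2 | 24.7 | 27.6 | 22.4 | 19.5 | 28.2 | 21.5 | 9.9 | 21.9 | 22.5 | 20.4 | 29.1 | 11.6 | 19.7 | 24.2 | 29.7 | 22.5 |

Weekly DD (7 × max(0, T̄ − 12.9)): 93.1, 86.1, 82.6, 102.9, 66.5, 46.2, 107.1, 60.2, 0.0, 63.0, 67.2, 52.5, 113.4, 0.0, 47.6, 79.1, 117.6, 67.2.
Season total = 1252.3 DD.
Complete generations = ⌊1252.3 / 529⌋ = 2.

2 generations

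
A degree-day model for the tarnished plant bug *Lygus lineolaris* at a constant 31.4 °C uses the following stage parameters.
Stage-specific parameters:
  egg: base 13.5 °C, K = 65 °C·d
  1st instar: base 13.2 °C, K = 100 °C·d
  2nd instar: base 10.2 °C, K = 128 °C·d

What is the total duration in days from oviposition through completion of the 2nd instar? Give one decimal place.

15.2 days

egg: 65 / (31.4 − 13.5) = 65 / 17.9 = 3.631 d.
1st instar: 100 / (31.4 − 13.2) = 100 / 18.2 = 5.495 d.
2nd instar: 128 / (31.4 − 10.2) = 128 / 21.2 = 6.038 d.
Sum = 15.164 ≈ 15.2 days.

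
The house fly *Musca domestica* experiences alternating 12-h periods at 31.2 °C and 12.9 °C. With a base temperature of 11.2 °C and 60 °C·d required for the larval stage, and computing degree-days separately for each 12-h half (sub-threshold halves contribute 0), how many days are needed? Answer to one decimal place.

Day half: max(0, 31.2 − 11.2) × 0.5 = 20.0 × 0.5 = 10.00 DD.
Night half: max(0, 12.9 − 11.2) × 0.5 = 1.7 × 0.5 = 0.85 DD.
Per 24 h: 10.85 DD/day.
Duration = 60 / 10.85 = 5.530 ≈ 5.5 days.

5.5 days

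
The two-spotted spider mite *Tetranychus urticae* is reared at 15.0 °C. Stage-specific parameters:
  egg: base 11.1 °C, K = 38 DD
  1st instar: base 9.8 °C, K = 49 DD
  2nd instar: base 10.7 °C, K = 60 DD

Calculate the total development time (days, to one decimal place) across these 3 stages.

egg: 38 / (15.0 − 11.1) = 38 / 3.9 = 9.744 d.
1st instar: 49 / (15.0 − 9.8) = 49 / 5.2 = 9.423 d.
2nd instar: 60 / (15.0 − 10.7) = 60 / 4.3 = 13.953 d.
Sum = 33.120 ≈ 33.1 days.

33.1 days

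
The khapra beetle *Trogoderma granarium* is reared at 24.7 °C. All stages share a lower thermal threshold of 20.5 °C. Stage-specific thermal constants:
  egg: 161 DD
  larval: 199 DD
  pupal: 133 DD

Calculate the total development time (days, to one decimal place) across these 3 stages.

Daily accumulation at 24.7 °C = 24.7 − 20.5 = 4.2 DD/day.
Total K = 161 + 199 + 133 = 493 DD.
Total duration = 493 / 4.2 = 117.381 ≈ 117.4 days.

117.4 days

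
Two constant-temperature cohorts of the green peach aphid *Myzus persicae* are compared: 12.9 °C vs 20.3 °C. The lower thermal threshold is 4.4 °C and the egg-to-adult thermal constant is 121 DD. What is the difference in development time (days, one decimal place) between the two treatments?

At 12.9 °C: 121 / (12.9 − 4.4) = 121 / 8.5 = 14.235 d.
At 20.3 °C: 121 / (20.3 − 4.4) = 121 / 15.9 = 7.610 d.
Difference = |14.235 − 7.610| = 6.625 ≈ 6.6 days.

6.6 days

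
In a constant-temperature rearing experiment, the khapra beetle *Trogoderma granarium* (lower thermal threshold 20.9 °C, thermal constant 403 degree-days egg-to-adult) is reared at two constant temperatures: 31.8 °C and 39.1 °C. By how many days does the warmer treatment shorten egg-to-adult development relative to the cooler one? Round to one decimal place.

At 31.8 °C: 403 / (31.8 − 20.9) = 403 / 10.9 = 36.972 d.
At 39.1 °C: 403 / (39.1 − 20.9) = 403 / 18.2 = 22.143 d.
Difference = |36.972 − 22.143| = 14.830 ≈ 14.8 days.

14.8 days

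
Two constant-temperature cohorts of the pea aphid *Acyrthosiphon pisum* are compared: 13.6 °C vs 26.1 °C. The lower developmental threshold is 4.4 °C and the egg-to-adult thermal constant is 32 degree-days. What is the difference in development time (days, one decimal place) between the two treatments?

2.0 days

At 13.6 °C: 32 / (13.6 − 4.4) = 32 / 9.2 = 3.478 d.
At 26.1 °C: 32 / (26.1 − 4.4) = 32 / 21.7 = 1.475 d.
Difference = |3.478 − 1.475| = 2.004 ≈ 2.0 days.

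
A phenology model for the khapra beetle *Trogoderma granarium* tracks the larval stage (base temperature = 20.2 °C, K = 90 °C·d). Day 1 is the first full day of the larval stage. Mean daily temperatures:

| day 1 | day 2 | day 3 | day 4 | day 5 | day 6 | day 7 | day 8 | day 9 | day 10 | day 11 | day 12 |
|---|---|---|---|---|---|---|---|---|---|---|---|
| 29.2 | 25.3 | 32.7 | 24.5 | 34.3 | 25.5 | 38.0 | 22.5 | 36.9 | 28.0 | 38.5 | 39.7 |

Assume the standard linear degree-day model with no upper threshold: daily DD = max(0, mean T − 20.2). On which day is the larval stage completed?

Daily DD above 20.2 °C: 9.0, 5.1, 12.5, 4.3, 14.1, 5.3, 17.8, 2.3, 16.7, 7.8, 18.3, 19.5.
Cumulative: 9.0, 14.1, 26.6, 30.9, 45.0, 50.3, 68.1, 70.4, 87.1, 94.9, 113.2, 132.7.
The total first reaches 90 DD on day 10.

day 10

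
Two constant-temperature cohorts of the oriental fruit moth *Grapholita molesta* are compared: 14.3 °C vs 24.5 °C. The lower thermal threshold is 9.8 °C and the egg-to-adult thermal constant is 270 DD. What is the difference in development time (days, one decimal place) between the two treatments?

41.6 days

At 14.3 °C: 270 / (14.3 − 9.8) = 270 / 4.5 = 60.000 d.
At 24.5 °C: 270 / (24.5 − 9.8) = 270 / 14.7 = 18.367 d.
Difference = |60.000 − 18.367| = 41.633 ≈ 41.6 days.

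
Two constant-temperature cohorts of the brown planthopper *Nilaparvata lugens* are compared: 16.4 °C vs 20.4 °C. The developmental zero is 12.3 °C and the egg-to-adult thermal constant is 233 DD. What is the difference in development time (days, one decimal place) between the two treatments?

At 16.4 °C: 233 / (16.4 − 12.3) = 233 / 4.1 = 56.829 d.
At 20.4 °C: 233 / (20.4 − 12.3) = 233 / 8.1 = 28.765 d.
Difference = |56.829 − 28.765| = 28.064 ≈ 28.1 days.

28.1 days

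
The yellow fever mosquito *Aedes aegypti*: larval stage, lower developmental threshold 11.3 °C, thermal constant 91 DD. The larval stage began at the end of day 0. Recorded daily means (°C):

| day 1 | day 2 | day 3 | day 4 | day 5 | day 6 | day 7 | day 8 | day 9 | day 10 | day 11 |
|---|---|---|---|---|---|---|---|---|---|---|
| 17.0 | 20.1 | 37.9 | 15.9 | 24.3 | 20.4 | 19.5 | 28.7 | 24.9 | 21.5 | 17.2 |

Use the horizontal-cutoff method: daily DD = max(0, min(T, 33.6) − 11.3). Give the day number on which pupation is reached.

day 9

Daily DD above 11.3 °C (capped at 22.3): 5.7, 8.8, 22.3, 4.6, 13.0, 9.1, 8.2, 17.4, 13.6, 10.2, 5.9.
Cumulative: 5.7, 14.5, 36.8, 41.4, 54.4, 63.5, 71.7, 89.1, 102.7, 112.9, 118.8.
The total first reaches 91 DD on day 9.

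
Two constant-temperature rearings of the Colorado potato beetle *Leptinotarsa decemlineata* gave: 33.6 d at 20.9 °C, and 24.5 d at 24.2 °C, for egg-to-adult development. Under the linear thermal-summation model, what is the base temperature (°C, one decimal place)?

Under the model K = D·(T − T_b), so D₁·(T₁ − T_b) = D₂·(T₂ − T_b).
33.6·(20.9 − T_b) = 24.5·(24.2 − T_b)
T_b = (33.6·20.9 − 24.5·24.2) / (33.6 − 24.5) = 109.34 / 9.1 = 12.015 °C ≈ 12.0 °C.

12.0 °C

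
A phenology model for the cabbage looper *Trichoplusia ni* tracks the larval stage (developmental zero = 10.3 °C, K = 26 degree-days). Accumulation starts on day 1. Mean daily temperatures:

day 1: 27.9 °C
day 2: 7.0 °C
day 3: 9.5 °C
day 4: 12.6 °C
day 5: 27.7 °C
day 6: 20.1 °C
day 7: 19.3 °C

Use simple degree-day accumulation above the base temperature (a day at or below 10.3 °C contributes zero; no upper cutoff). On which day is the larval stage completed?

day 5

Daily DD above 10.3 °C: 17.6, 0.0, 0.0, 2.3, 17.4, 9.8, 9.0.
Cumulative: 17.6, 17.6, 17.6, 19.9, 37.3, 47.1, 56.1.
The total first reaches 26 DD on day 5.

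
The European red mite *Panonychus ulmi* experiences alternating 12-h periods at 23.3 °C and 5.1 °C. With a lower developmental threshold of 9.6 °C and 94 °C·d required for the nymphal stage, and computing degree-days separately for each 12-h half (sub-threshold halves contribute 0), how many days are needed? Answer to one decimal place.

Day half: max(0, 23.3 − 9.6) × 0.5 = 13.7 × 0.5 = 6.85 DD.
Night half: max(0, 5.1 − 9.6) × 0.5 = 0.0 × 0.5 = 0.00 DD.
Per 24 h: 6.85 DD/day.
Duration = 94 / 6.85 = 13.723 ≈ 13.7 days.

13.7 days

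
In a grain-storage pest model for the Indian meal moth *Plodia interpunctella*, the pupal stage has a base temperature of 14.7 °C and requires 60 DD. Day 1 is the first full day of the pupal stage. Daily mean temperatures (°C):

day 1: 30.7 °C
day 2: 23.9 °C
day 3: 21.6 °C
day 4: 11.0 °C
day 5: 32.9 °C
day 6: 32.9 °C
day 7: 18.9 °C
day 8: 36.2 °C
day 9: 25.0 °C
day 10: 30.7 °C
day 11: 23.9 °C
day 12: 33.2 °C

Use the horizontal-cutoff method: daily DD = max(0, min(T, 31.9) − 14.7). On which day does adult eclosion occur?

day 6

Daily DD above 14.7 °C (capped at 17.2): 16.0, 9.2, 6.9, 0.0, 17.2, 17.2, 4.2, 17.2, 10.3, 16.0, 9.2, 17.2.
Cumulative: 16.0, 25.2, 32.1, 32.1, 49.3, 66.5, 70.7, 87.9, 98.2, 114.2, 123.4, 140.6.
The total first reaches 60 DD on day 6.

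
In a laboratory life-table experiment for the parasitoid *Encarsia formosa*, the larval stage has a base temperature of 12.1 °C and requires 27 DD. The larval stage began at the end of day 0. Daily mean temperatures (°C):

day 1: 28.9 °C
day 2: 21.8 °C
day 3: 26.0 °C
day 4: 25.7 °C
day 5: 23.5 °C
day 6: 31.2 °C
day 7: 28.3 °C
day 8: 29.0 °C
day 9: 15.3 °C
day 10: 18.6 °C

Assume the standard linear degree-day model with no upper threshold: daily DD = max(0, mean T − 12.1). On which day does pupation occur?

Daily DD above 12.1 °C: 16.8, 9.7, 13.9, 13.6, 11.4, 19.1, 16.2, 16.9, 3.2, 6.5.
Cumulative: 16.8, 26.5, 40.4, 54.0, 65.4, 84.5, 100.7, 117.6, 120.8, 127.3.
The total first reaches 27 DD on day 3.

day 3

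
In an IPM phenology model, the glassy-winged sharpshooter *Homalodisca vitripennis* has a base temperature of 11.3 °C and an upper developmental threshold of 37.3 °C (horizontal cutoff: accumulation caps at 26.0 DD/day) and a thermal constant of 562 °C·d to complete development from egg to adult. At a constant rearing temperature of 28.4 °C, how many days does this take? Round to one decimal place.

32.9 days

Daily accumulation = 28.4 − 11.3 = 17.1 DD/day.
Duration = 562 / 17.1 = 32.865 ≈ 32.9 days.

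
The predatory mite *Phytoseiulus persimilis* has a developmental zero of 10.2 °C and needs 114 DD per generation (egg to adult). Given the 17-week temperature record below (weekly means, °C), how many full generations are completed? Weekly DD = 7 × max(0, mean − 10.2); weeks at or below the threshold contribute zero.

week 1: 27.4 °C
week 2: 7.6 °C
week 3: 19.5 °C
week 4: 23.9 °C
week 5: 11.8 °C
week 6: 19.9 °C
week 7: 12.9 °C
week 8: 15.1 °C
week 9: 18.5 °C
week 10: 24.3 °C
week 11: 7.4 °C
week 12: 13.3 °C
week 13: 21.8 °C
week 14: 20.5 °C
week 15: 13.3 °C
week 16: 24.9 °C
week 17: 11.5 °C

7 generations

Weekly DD (7 × max(0, T̄ − 10.2)): 120.4, 0.0, 65.1, 95.9, 11.2, 67.9, 18.9, 34.3, 58.1, 98.7, 0.0, 21.7, 81.2, 72.1, 21.7, 102.9, 9.1.
Season total = 879.2 DD.
Complete generations = ⌊879.2 / 114⌋ = 7.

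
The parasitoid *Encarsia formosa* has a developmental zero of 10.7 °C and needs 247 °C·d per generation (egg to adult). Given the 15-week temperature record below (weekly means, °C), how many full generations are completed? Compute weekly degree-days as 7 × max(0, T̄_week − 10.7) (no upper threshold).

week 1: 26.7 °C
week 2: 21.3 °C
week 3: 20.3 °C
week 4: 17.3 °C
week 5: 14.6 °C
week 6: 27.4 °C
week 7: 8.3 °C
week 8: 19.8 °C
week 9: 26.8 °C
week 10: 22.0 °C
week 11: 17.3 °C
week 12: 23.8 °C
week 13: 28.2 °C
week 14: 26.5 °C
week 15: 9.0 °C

Weekly DD (7 × max(0, T̄ − 10.7)): 112.0, 74.2, 67.2, 46.2, 27.3, 116.9, 0.0, 63.7, 112.7, 79.1, 46.2, 91.7, 122.5, 110.6, 0.0.
Season total = 1070.3 DD.
Complete generations = ⌊1070.3 / 247⌋ = 4.

4 generations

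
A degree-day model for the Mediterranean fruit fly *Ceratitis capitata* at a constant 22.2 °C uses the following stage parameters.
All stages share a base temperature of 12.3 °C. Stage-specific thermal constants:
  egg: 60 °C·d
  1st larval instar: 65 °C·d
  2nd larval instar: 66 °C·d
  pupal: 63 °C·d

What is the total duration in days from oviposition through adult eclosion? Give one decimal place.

25.7 days

Daily accumulation at 22.2 °C = 22.2 − 12.3 = 9.9 DD/day.
Total K = 60 + 65 + 66 + 63 = 254 DD.
Total duration = 254 / 9.9 = 25.657 ≈ 25.7 days.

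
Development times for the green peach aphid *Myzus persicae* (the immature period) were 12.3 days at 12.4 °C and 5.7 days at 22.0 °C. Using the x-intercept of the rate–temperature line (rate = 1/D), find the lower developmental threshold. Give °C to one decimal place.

4.1 °C

Linear rate model ⇒ the product D·(T − T_b) is constant across temperatures.
12.3·(12.4 − T_b) = 5.7·(22.0 − T_b)
T_b = (12.3·12.4 − 5.7·22.0) / (12.3 − 5.7) = 27.12 / 6.6 = 4.109 °C ≈ 4.1 °C.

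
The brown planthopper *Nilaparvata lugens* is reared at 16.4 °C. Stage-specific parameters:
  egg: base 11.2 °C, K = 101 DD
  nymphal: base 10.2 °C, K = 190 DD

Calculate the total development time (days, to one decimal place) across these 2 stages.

egg: 101 / (16.4 − 11.2) = 101 / 5.2 = 19.423 d.
nymphal: 190 / (16.4 − 10.2) = 190 / 6.2 = 30.645 d.
Sum = 50.068 ≈ 50.1 days.

50.1 days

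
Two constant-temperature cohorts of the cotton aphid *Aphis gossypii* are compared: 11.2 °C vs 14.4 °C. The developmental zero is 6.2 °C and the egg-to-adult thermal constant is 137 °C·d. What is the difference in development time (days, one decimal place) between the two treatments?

At 11.2 °C: 137 / (11.2 − 6.2) = 137 / 5.0 = 27.400 d.
At 14.4 °C: 137 / (14.4 − 6.2) = 137 / 8.2 = 16.707 d.
Difference = |27.400 − 16.707| = 10.693 ≈ 10.7 days.

10.7 days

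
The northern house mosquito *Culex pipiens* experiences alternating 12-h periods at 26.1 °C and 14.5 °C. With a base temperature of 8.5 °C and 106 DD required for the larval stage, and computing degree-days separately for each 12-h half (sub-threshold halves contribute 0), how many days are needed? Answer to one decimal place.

Day half: max(0, 26.1 − 8.5) × 0.5 = 17.6 × 0.5 = 8.80 DD.
Night half: max(0, 14.5 − 8.5) × 0.5 = 6.0 × 0.5 = 3.00 DD.
Per 24 h: 11.80 DD/day.
Duration = 106 / 11.80 = 8.983 ≈ 9.0 days.

9.0 days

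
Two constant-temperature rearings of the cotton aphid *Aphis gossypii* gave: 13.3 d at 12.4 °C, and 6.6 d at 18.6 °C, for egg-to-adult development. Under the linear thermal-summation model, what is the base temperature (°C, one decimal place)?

6.3 °C

Linear rate model ⇒ the product D·(T − T_b) is constant across temperatures.
13.3·(12.4 − T_b) = 6.6·(18.6 − T_b)
T_b = (13.3·12.4 − 6.6·18.6) / (13.3 − 6.6) = 42.16 / 6.7 = 6.293 °C ≈ 6.3 °C.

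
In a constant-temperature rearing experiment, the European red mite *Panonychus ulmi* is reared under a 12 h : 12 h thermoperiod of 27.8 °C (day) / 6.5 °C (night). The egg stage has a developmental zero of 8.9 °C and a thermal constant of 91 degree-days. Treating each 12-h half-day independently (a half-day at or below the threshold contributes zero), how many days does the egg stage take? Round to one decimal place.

9.6 days

Day half: max(0, 27.8 − 8.9) × 0.5 = 18.9 × 0.5 = 9.45 DD.
Night half: max(0, 6.5 − 8.9) × 0.5 = 0.0 × 0.5 = 0.00 DD.
Per 24 h: 9.45 DD/day.
Duration = 91 / 9.45 = 9.630 ≈ 9.6 days.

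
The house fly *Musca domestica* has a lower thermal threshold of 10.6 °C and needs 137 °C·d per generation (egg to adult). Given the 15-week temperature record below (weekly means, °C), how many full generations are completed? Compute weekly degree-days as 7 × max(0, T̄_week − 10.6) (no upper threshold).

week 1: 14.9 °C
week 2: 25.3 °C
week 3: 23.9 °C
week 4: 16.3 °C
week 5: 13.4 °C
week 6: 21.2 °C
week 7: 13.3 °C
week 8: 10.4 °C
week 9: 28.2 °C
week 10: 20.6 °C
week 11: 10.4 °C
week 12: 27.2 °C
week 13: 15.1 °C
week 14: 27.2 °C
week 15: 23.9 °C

6 generations

Weekly DD (7 × max(0, T̄ − 10.6)): 30.1, 102.9, 93.1, 39.9, 19.6, 74.2, 18.9, 0.0, 123.2, 70.0, 0.0, 116.2, 31.5, 116.2, 93.1.
Season total = 928.9 DD.
Complete generations = ⌊928.9 / 137⌋ = 6.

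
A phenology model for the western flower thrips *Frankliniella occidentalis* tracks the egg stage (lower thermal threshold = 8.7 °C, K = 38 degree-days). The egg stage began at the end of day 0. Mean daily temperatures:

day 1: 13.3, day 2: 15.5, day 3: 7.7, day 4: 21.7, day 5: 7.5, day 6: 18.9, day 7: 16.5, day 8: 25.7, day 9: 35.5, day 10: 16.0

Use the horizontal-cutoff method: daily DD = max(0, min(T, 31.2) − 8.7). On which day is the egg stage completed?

Daily DD above 8.7 °C (capped at 22.5): 4.6, 6.8, 0.0, 13.0, 0.0, 10.2, 7.8, 17.0, 22.5, 7.3.
Cumulative: 4.6, 11.4, 11.4, 24.4, 24.4, 34.6, 42.4, 59.4, 81.9, 89.2.
The total first reaches 38 DD on day 7.

day 7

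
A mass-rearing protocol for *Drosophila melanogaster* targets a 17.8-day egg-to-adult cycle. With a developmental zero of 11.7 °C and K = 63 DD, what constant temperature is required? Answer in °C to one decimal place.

Required daily accumulation = 63 / 17.8 = 3.539 DD/day.
T = T_base + 3.539 = 11.7 + 3.539 = 15.239 ≈ 15.2 °C.

15.2 °C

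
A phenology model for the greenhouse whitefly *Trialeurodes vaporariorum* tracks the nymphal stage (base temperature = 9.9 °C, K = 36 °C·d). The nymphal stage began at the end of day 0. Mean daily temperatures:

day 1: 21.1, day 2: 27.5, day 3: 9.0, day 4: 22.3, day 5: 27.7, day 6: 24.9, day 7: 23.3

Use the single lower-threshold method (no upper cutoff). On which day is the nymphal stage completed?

day 4

Daily DD above 9.9 °C: 11.2, 17.6, 0.0, 12.4, 17.8, 15.0, 13.4.
Cumulative: 11.2, 28.8, 28.8, 41.2, 59.0, 74.0, 87.4.
The total first reaches 36 DD on day 4.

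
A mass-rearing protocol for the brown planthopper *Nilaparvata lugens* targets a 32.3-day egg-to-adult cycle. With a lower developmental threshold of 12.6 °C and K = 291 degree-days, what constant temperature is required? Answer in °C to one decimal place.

Required daily accumulation = 291 / 32.3 = 9.009 DD/day.
T = T_base + 9.009 = 12.6 + 9.009 = 21.609 ≈ 21.6 °C.

21.6 °C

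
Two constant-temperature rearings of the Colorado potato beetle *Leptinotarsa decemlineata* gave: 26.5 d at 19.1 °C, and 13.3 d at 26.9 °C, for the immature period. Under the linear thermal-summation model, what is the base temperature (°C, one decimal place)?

11.2 °C

Equal thermal constants: D₁(T₁ − T_b) = D₂(T₂ − T_b).
26.5·(19.1 − T_b) = 13.3·(26.9 − T_b)
T_b = (26.5·19.1 − 13.3·26.9) / (26.5 − 13.3) = 148.38 / 13.2 = 11.241 °C ≈ 11.2 °C.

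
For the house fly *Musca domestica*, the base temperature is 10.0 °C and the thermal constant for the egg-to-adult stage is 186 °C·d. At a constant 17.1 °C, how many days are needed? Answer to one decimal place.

Daily accumulation = 17.1 − 10.0 = 7.1 DD/day.
Duration = 186 / 7.1 = 26.197 ≈ 26.2 days.

26.2 days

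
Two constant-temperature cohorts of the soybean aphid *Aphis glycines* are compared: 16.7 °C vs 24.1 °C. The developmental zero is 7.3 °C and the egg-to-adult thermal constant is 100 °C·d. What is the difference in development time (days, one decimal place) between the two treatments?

At 16.7 °C: 100 / (16.7 − 7.3) = 100 / 9.4 = 10.638 d.
At 24.1 °C: 100 / (24.1 − 7.3) = 100 / 16.8 = 5.952 d.
Difference = |10.638 − 5.952| = 4.686 ≈ 4.7 days.

4.7 days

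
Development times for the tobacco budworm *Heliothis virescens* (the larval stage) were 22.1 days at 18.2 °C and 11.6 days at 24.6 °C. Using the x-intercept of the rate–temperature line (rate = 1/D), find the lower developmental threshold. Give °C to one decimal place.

Under the model K = D·(T − T_b), so D₁·(T₁ − T_b) = D₂·(T₂ − T_b).
22.1·(18.2 − T_b) = 11.6·(24.6 − T_b)
T_b = (22.1·18.2 − 11.6·24.6) / (22.1 − 11.6) = 116.86 / 10.5 = 11.130 °C ≈ 11.1 °C.

11.1 °C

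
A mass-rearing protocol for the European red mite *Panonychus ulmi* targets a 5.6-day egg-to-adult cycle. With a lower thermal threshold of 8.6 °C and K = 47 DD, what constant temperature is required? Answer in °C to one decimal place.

17.0 °C

Required daily accumulation = 47 / 5.6 = 8.393 DD/day.
T = T_base + 8.393 = 8.6 + 8.393 = 16.993 ≈ 17.0 °C.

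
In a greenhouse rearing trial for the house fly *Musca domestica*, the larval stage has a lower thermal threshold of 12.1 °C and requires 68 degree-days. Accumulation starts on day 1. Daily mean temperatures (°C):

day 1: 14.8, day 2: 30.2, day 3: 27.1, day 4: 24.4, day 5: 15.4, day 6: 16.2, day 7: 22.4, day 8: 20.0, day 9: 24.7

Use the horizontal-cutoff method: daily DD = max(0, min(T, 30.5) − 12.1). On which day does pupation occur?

Daily DD above 12.1 °C (capped at 18.4): 2.7, 18.1, 15.0, 12.3, 3.3, 4.1, 10.3, 7.9, 12.6.
Cumulative: 2.7, 20.8, 35.8, 48.1, 51.4, 55.5, 65.8, 73.7, 86.3.
The total first reaches 68 DD on day 8.

day 8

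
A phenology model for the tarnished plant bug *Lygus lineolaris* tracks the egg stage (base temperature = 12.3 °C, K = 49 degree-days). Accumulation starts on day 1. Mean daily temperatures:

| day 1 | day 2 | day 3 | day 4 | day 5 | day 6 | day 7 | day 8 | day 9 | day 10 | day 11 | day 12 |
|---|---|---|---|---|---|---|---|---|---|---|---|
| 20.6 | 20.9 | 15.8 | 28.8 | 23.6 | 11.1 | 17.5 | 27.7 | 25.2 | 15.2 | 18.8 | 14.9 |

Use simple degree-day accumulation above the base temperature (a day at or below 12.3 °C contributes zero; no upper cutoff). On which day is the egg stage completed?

day 7

Daily DD above 12.3 °C: 8.3, 8.6, 3.5, 16.5, 11.3, 0.0, 5.2, 15.4, 12.9, 2.9, 6.5, 2.6.
Cumulative: 8.3, 16.9, 20.4, 36.9, 48.2, 48.2, 53.4, 68.8, 81.7, 84.6, 91.1, 93.7.
The total first reaches 49 DD on day 7.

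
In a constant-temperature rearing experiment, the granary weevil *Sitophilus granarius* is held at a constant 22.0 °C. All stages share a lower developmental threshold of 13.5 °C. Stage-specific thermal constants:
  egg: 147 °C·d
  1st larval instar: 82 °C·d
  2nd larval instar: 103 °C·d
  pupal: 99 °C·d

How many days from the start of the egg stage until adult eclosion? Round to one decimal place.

Daily accumulation at 22.0 °C = 22.0 − 13.5 = 8.5 DD/day.
Total K = 147 + 82 + 103 + 99 = 431 DD.
Total duration = 431 / 8.5 = 50.706 ≈ 50.7 days.

50.7 days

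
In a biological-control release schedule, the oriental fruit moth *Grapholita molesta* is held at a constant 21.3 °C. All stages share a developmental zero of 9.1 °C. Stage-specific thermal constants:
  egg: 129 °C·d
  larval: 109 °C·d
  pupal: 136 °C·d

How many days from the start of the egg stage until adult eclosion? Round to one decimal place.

30.7 days

Daily accumulation at 21.3 °C = 21.3 − 9.1 = 12.2 DD/day.
Total K = 129 + 109 + 136 = 374 DD.
Total duration = 374 / 12.2 = 30.656 ≈ 30.7 days.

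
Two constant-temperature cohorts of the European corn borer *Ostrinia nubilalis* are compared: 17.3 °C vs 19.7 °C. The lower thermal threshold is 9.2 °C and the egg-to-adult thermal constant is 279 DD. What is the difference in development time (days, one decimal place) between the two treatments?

7.9 days

At 17.3 °C: 279 / (17.3 − 9.2) = 279 / 8.1 = 34.444 d.
At 19.7 °C: 279 / (19.7 − 9.2) = 279 / 10.5 = 26.571 d.
Difference = |34.444 − 26.571| = 7.873 ≈ 7.9 days.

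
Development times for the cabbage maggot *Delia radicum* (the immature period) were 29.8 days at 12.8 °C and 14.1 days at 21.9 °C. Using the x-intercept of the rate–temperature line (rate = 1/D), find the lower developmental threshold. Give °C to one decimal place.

4.6 °C

Linear rate model ⇒ the product D·(T − T_b) is constant across temperatures.
29.8·(12.8 − T_b) = 14.1·(21.9 − T_b)
T_b = (29.8·12.8 − 14.1·21.9) / (29.8 − 14.1) = 72.65 / 15.7 = 4.627 °C ≈ 4.6 °C.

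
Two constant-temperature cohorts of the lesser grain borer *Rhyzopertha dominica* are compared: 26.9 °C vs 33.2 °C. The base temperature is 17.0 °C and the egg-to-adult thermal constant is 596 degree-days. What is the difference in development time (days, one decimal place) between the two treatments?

At 26.9 °C: 596 / (26.9 − 17.0) = 596 / 9.9 = 60.202 d.
At 33.2 °C: 596 / (33.2 − 17.0) = 596 / 16.2 = 36.790 d.
Difference = |60.202 − 36.790| = 23.412 ≈ 23.4 days.

23.4 days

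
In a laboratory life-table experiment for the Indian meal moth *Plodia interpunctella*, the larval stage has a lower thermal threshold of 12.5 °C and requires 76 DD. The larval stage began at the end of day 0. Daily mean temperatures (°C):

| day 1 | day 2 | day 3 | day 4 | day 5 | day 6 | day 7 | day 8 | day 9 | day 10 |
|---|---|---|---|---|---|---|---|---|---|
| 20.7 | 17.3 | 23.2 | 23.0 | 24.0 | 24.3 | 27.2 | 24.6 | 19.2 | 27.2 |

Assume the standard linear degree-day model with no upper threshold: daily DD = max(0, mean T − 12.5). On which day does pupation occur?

day 8

Daily DD above 12.5 °C: 8.2, 4.8, 10.7, 10.5, 11.5, 11.8, 14.7, 12.1, 6.7, 14.7.
Cumulative: 8.2, 13.0, 23.7, 34.2, 45.7, 57.5, 72.2, 84.3, 91.0, 105.7.
The total first reaches 76 DD on day 8.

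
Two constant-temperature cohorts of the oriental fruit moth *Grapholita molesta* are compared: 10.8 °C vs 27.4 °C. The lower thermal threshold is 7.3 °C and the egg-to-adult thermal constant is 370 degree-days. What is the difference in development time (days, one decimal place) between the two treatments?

87.3 days

At 10.8 °C: 370 / (10.8 − 7.3) = 370 / 3.5 = 105.714 d.
At 27.4 °C: 370 / (27.4 − 7.3) = 370 / 20.1 = 18.408 d.
Difference = |105.714 − 18.408| = 87.306 ≈ 87.3 days.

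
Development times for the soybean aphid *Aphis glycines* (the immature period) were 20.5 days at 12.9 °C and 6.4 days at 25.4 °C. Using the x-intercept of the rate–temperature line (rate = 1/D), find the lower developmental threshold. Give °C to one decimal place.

7.2 °C

Under the model K = D·(T − T_b), so D₁·(T₁ − T_b) = D₂·(T₂ − T_b).
20.5·(12.9 − T_b) = 6.4·(25.4 − T_b)
T_b = (20.5·12.9 − 6.4·25.4) / (20.5 − 6.4) = 101.89 / 14.1 = 7.226 °C ≈ 7.2 °C.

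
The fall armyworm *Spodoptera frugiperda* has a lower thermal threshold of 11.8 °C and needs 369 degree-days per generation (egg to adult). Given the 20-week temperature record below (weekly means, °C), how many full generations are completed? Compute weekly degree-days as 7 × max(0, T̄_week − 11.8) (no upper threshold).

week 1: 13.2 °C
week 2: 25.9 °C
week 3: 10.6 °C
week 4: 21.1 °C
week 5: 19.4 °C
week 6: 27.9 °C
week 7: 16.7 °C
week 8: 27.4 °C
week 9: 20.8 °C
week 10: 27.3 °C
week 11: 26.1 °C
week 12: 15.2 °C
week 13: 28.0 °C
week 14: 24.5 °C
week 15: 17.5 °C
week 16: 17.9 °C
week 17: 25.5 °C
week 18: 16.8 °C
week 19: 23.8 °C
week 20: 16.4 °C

Weekly DD (7 × max(0, T̄ − 11.8)): 9.8, 98.7, 0.0, 65.1, 53.2, 112.7, 34.3, 109.2, 63.0, 108.5, 100.1, 23.8, 113.4, 88.9, 39.9, 42.7, 95.9, 35.0, 84.0, 32.2.
Season total = 1310.4 DD.
Complete generations = ⌊1310.4 / 369⌋ = 3.

3 generations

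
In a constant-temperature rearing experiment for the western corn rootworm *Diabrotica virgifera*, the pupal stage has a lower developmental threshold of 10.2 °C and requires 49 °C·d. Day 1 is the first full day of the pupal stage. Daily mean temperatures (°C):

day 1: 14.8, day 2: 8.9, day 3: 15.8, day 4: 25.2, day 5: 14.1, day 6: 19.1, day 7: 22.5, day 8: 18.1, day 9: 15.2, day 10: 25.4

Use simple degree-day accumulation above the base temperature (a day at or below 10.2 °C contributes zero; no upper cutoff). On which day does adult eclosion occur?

day 7

Daily DD above 10.2 °C: 4.6, 0.0, 5.6, 15.0, 3.9, 8.9, 12.3, 7.9, 5.0, 15.2.
Cumulative: 4.6, 4.6, 10.2, 25.2, 29.1, 38.0, 50.3, 58.2, 63.2, 78.4.
The total first reaches 49 DD on day 7.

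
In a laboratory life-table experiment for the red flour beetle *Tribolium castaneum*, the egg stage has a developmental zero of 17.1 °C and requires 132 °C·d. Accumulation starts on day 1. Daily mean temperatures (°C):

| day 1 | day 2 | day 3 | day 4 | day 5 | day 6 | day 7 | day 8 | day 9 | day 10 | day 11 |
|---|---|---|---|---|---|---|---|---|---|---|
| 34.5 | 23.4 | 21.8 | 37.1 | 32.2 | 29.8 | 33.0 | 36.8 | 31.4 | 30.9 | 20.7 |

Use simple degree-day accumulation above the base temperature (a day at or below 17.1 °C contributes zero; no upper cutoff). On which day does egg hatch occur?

Daily DD above 17.1 °C: 17.4, 6.3, 4.7, 20.0, 15.1, 12.7, 15.9, 19.7, 14.3, 13.8, 3.6.
Cumulative: 17.4, 23.7, 28.4, 48.4, 63.5, 76.2, 92.1, 111.8, 126.1, 139.9, 143.5.
The total first reaches 132 DD on day 10.

day 10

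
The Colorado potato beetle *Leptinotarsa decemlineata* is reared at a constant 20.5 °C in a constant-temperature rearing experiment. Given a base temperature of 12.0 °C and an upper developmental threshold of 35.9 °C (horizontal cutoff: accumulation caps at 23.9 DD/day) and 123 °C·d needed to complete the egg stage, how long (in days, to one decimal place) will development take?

Daily accumulation = 20.5 − 12.0 = 8.5 DD/day.
Duration = 123 / 8.5 = 14.471 ≈ 14.5 days.

14.5 days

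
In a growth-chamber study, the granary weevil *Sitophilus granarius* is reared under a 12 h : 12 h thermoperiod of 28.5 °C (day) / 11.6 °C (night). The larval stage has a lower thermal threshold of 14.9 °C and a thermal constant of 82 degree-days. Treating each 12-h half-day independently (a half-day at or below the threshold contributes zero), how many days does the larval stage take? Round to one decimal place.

Day half: max(0, 28.5 − 14.9) × 0.5 = 13.6 × 0.5 = 6.80 DD.
Night half: max(0, 11.6 − 14.9) × 0.5 = 0.0 × 0.5 = 0.00 DD.
Per 24 h: 6.80 DD/day.
Duration = 82 / 6.80 = 12.059 ≈ 12.1 days.

12.1 days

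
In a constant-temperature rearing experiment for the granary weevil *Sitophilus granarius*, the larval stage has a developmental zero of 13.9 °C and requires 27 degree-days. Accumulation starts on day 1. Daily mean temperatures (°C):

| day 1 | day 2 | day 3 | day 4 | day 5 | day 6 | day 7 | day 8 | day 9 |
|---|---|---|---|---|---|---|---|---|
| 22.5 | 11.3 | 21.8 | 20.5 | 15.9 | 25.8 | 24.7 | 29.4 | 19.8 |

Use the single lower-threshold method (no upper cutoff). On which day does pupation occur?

day 6

Daily DD above 13.9 °C: 8.6, 0.0, 7.9, 6.6, 2.0, 11.9, 10.8, 15.5, 5.9.
Cumulative: 8.6, 8.6, 16.5, 23.1, 25.1, 37.0, 47.8, 63.3, 69.2.
The total first reaches 27 DD on day 6.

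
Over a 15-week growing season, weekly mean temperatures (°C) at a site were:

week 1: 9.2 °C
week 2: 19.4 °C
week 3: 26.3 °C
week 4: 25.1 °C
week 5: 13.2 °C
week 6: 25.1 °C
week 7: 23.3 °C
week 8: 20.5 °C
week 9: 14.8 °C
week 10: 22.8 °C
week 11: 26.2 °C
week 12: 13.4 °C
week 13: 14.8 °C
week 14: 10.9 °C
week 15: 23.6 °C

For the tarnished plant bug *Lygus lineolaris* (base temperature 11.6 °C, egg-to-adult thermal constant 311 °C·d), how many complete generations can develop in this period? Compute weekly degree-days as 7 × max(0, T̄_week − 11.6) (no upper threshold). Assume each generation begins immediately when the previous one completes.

2 generations

Weekly DD (7 × max(0, T̄ − 11.6)): 0.0, 54.6, 102.9, 94.5, 11.2, 94.5, 81.9, 62.3, 22.4, 78.4, 102.2, 12.6, 22.4, 0.0, 84.0.
Season total = 823.9 DD.
Complete generations = ⌊823.9 / 311⌋ = 2.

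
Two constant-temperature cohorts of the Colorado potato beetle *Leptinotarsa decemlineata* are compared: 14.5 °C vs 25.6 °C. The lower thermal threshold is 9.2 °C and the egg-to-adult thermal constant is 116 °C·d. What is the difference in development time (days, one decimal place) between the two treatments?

At 14.5 °C: 116 / (14.5 − 9.2) = 116 / 5.3 = 21.887 d.
At 25.6 °C: 116 / (25.6 − 9.2) = 116 / 16.4 = 7.073 d.
Difference = |21.887 − 7.073| = 14.814 ≈ 14.8 days.

14.8 days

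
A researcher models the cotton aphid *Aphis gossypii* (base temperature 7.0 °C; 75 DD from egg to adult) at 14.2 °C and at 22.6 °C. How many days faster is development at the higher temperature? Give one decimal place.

5.6 days

At 14.2 °C: 75 / (14.2 − 7.0) = 75 / 7.2 = 10.417 d.
At 22.6 °C: 75 / (22.6 − 7.0) = 75 / 15.6 = 4.808 d.
Difference = |10.417 − 4.808| = 5.609 ≈ 5.6 days.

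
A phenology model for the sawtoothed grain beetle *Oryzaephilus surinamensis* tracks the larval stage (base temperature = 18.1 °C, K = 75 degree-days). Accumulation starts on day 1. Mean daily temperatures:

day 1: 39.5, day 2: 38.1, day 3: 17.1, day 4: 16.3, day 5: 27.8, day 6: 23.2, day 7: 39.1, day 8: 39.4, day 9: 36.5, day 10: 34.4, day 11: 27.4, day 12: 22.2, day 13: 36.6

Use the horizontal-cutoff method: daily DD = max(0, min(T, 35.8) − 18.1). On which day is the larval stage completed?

day 8

Daily DD above 18.1 °C (capped at 17.7): 17.7, 17.7, 0.0, 0.0, 9.7, 5.1, 17.7, 17.7, 17.7, 16.3, 9.3, 4.1, 17.7.
Cumulative: 17.7, 35.4, 35.4, 35.4, 45.1, 50.2, 67.9, 85.6, 103.3, 119.6, 128.9, 133.0, 150.7.
The total first reaches 75 DD on day 8.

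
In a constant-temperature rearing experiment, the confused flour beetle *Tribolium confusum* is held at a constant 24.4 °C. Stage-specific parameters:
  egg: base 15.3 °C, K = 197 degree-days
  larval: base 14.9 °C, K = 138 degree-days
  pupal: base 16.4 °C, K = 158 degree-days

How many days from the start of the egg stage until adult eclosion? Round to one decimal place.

55.9 days

egg: 197 / (24.4 − 15.3) = 197 / 9.1 = 21.648 d.
larval: 138 / (24.4 − 14.9) = 138 / 9.5 = 14.526 d.
pupal: 158 / (24.4 − 16.4) = 158 / 8.0 = 19.750 d.
Sum = 55.925 ≈ 55.9 days.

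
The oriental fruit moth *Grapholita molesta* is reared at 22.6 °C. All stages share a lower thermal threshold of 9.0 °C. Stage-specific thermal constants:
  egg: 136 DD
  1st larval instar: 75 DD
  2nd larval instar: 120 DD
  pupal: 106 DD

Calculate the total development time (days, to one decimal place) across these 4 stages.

32.1 days

Daily accumulation at 22.6 °C = 22.6 − 9.0 = 13.6 DD/day.
Total K = 136 + 75 + 120 + 106 = 437 DD.
Total duration = 437 / 13.6 = 32.132 ≈ 32.1 days.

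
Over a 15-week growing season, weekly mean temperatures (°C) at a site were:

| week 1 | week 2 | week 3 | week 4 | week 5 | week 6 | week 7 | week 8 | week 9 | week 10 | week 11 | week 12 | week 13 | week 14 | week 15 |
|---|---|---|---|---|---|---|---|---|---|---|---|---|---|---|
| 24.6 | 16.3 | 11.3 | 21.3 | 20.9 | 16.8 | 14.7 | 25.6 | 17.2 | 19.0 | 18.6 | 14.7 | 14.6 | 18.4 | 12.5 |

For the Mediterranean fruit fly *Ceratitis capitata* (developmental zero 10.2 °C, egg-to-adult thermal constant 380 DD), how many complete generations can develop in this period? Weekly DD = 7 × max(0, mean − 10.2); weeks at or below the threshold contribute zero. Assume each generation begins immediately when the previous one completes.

Weekly DD (7 × max(0, T̄ − 10.2)): 100.8, 42.7, 7.7, 77.7, 74.9, 46.2, 31.5, 107.8, 49.0, 61.6, 58.8, 31.5, 30.8, 57.4, 16.1.
Season total = 794.5 DD.
Complete generations = ⌊794.5 / 380⌋ = 2.

2 generations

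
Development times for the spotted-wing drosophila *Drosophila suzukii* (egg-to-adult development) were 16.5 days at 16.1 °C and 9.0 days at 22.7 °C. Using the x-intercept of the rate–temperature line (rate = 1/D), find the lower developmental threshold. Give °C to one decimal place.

8.2 °C

Under the model K = D·(T − T_b), so D₁·(T₁ − T_b) = D₂·(T₂ − T_b).
16.5·(16.1 − T_b) = 9.0·(22.7 − T_b)
T_b = (16.5·16.1 − 9.0·22.7) / (16.5 − 9.0) = 61.35 / 7.5 = 8.180 °C ≈ 8.2 °C.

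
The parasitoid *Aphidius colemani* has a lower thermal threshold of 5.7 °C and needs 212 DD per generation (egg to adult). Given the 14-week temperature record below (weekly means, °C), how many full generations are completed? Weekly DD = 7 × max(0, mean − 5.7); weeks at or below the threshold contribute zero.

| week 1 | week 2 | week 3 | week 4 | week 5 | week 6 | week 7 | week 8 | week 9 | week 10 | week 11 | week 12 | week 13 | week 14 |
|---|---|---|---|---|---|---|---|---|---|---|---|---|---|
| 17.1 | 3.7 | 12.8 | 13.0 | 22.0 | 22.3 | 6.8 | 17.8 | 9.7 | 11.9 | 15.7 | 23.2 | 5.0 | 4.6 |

Weekly DD (7 × max(0, T̄ − 5.7)): 79.8, 0.0, 49.7, 51.1, 114.1, 116.2, 7.7, 84.7, 28.0, 43.4, 70.0, 122.5, 0.0, 0.0.
Season total = 767.2 DD.
Complete generations = ⌊767.2 / 212⌋ = 3.

3 generations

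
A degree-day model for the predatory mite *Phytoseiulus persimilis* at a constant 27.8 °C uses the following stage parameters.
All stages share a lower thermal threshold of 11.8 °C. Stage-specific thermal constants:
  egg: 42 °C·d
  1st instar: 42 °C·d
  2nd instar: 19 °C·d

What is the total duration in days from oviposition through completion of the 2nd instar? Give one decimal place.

Daily accumulation at 27.8 °C = 27.8 − 11.8 = 16.0 DD/day.
Total K = 42 + 42 + 19 = 103 DD.
Total duration = 103 / 16.0 = 6.438 ≈ 6.4 days.

6.4 days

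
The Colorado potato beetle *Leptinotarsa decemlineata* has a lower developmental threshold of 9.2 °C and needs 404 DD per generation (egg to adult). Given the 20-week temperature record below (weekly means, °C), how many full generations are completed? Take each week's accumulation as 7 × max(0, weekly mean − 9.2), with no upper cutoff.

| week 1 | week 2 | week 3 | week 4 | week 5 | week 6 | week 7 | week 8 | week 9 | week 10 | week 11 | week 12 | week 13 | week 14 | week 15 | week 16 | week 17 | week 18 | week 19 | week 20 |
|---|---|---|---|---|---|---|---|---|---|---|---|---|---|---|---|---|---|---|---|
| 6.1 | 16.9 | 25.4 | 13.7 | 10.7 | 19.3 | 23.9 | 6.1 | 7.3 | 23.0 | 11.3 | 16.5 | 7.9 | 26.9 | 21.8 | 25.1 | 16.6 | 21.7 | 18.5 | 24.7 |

Weekly DD (7 × max(0, T̄ − 9.2)): 0.0, 53.9, 113.4, 31.5, 10.5, 70.7, 102.9, 0.0, 0.0, 96.6, 14.7, 51.1, 0.0, 123.9, 88.2, 111.3, 51.8, 87.5, 65.1, 108.5.
Season total = 1181.6 DD.
Complete generations = ⌊1181.6 / 404⌋ = 2.

2 generations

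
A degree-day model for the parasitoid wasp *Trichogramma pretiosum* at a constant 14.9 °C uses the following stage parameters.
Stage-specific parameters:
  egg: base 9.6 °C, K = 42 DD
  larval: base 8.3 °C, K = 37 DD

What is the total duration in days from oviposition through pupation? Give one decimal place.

13.5 days

egg: 42 / (14.9 − 9.6) = 42 / 5.3 = 7.925 d.
larval: 37 / (14.9 − 8.3) = 37 / 6.6 = 5.606 d.
Sum = 13.531 ≈ 13.5 days.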